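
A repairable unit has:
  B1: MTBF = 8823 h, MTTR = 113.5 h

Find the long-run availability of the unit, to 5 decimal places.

A(B1) = MTBF/(MTBF+MTTR) = 8823/(8823+113.5) = 0.98730

0.98730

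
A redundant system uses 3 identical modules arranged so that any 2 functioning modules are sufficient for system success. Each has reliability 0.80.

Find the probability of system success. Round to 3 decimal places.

0.896

R = Σ_{i=2}^{3} C(3,i) p^i (1−p)^{3−i} with p = 0.80
C(3,2)·0.80^2·0.20^1 = 0.38400
C(3,3)·0.80^3·0.20^0 = 0.51200
Sum = 0.896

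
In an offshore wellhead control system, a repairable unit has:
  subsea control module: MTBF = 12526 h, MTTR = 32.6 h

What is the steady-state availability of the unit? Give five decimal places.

A(subsea control module) = MTBF/(MTBF+MTTR) = 12526/(12526+32.6) = 0.99740

0.99740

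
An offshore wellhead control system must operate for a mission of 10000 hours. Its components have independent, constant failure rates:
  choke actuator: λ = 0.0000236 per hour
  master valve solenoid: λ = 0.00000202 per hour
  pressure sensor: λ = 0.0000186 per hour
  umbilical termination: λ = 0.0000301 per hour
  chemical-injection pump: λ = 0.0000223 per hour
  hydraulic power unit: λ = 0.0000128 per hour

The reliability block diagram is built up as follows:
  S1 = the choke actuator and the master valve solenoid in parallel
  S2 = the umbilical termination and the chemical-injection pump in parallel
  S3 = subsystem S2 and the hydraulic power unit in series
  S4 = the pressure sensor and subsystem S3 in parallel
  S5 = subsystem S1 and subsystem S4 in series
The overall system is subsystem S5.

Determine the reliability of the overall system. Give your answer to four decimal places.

R(choke actuator) = exp(−0.0000236 × 10000) = 0.789781
R(master valve solenoid) = exp(−0.00000202 × 10000) = 0.980003
R(pressure sensor) = exp(−0.0000186 × 10000) = 0.830274
R(umbilical termination) = exp(−0.0000301 × 10000) = 0.740078
R(chemical-injection pump) = exp(−0.0000223 × 10000) = 0.800115
R(hydraulic power unit) = exp(−0.0000128 × 10000) = 0.879853
Parallel (choke actuator and master valve solenoid): 1 − (1 − 0.789781)(1 − 0.980003) = 0.995796
Parallel (umbilical termination and chemical-injection pump): 1 − (1 − 0.740078)(1 − 0.800115) = 0.948045
Series ([0.948045] and hydraulic power unit): 0.948045 × 0.879853 = 0.834140
Parallel (pressure sensor and [0.834140]): 1 − (1 − 0.830274)(1 − 0.834140) = 0.971849
Series ([0.995796] and [0.971849]): 0.995796 × 0.971849 = 0.9678

0.9678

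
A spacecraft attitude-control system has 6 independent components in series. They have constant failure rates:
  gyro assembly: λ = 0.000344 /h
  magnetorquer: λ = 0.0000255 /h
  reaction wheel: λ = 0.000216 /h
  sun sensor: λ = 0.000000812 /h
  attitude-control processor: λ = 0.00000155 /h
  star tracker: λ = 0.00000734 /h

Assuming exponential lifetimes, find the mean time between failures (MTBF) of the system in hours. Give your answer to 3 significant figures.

Series of exponential components: λ_sys = Σ λ_i
λ_sys = 0.000344 + 0.0000255 + 0.000216 + 0.000000812 + 0.00000155 + 0.00000734 = 5.9520e-04 /h
MTBF = 1 / λ_sys = 1680 h

1680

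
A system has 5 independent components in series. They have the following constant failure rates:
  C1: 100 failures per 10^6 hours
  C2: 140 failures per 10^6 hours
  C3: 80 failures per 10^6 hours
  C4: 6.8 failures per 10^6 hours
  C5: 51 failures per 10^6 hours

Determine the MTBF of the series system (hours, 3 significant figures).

Series of exponential components: λ_sys = Σ λ_i
λ_sys = 0.00010 + 0.00014 + 0.000080 + 0.0000068 + 0.000051 = 3.7780e-04 /h
MTBF = 1 / λ_sys = 2650 h

2650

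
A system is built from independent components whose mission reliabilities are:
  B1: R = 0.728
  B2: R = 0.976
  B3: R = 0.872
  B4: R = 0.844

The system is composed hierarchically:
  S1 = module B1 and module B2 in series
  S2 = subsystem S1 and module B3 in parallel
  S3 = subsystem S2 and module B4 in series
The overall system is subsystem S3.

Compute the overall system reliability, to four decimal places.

Series (B1 and B2): 0.728000 × 0.976000 = 0.710528
Parallel ([0.710528] and B3): 1 − (1 − 0.710528)(1 − 0.872000) = 0.962948
Series ([0.962948] and B4): 0.962948 × 0.844000 = 0.8127

0.8127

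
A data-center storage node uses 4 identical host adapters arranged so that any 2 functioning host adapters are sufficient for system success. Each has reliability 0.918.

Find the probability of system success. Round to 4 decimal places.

R = Σ_{i=2}^{4} C(4,i) p^i (1−p)^{4−i} with p = 0.918
C(4,2)·0.918^2·0.082^2 = 0.033999
C(4,3)·0.918^3·0.082^1 = 0.253748
C(4,4)·0.918^4·0.082^0 = 0.710184
Sum = 0.9979

0.9979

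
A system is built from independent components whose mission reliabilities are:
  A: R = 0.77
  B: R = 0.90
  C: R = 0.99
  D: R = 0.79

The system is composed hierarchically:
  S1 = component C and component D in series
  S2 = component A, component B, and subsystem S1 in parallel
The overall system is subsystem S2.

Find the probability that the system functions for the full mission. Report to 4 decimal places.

0.9950

Series (C and D): 0.990000 × 0.790000 = 0.782100
Parallel (A, B, and [0.782100]): 1 − (1 − 0.770000)(1 − 0.900000)(1 − 0.782100) = 0.9950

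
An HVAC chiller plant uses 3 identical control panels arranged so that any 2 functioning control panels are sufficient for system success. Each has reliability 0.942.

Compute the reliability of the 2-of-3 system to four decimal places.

0.9903

R = Σ_{i=2}^{3} C(3,i) p^i (1−p)^{3−i} with p = 0.942
C(3,2)·0.942^2·0.058^1 = 0.154401
C(3,3)·0.942^3·0.058^0 = 0.835897
Sum = 0.9903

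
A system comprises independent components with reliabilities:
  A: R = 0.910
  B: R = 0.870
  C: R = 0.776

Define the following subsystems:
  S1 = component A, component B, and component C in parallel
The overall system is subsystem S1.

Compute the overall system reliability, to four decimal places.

0.9974

Parallel (A, B, and C): 1 − (1 − 0.910000)(1 − 0.870000)(1 − 0.776000) = 0.9974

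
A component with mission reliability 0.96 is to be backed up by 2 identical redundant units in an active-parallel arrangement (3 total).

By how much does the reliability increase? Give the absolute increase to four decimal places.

R_before = 0.96
R_after = 1 − (1 − 0.96)^3 = 0.9999
ΔR = 0.9999 − 0.96 = 0.0399

0.0399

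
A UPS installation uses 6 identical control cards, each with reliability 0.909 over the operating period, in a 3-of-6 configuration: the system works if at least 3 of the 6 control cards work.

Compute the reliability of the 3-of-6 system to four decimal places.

0.9991

R = Σ_{i=3}^{6} C(6,i) p^i (1−p)^{6−i} with p = 0.909
C(6,3)·0.909^3·0.091^3 = 0.011320
C(6,4)·0.909^4·0.091^2 = 0.084807
C(6,5)·0.909^5·0.091^1 = 0.338854
C(6,6)·0.909^6·0.091^0 = 0.564135
Sum = 0.9991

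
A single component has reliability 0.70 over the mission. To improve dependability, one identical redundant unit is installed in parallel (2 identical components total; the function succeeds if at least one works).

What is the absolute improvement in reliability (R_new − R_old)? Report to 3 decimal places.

R_before = 0.70
R_after = 1 − (1 − 0.70)^2 = 0.910
ΔR = 0.910 − 0.70 = 0.210

0.210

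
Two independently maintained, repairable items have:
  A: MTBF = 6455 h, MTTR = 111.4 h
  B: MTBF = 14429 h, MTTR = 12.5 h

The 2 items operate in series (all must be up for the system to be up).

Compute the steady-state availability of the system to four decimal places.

A(A) = MTBF/(MTBF+MTTR) = 6455/(6455+111.4) = 0.983035
A(B) = MTBF/(MTBF+MTTR) = 14429/(14429+12.5) = 0.999134
Series availability: 0.983035 × 0.999134 = 0.9822

0.9822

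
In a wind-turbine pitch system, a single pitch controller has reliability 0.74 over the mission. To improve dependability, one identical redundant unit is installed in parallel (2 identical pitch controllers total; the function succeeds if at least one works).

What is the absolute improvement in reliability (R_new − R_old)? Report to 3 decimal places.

0.192

R_before = 0.74
R_after = 1 − (1 − 0.74)^2 = 0.932
ΔR = 0.932 − 0.74 = 0.192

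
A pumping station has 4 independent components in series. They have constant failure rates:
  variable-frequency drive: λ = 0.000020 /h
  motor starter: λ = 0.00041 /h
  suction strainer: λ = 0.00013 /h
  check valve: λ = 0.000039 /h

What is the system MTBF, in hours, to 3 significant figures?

Series of exponential components: λ_sys = Σ λ_i
λ_sys = 0.000020 + 0.00041 + 0.00013 + 0.000039 = 5.9900e-04 /h
MTBF = 1 / λ_sys = 1670 h

1670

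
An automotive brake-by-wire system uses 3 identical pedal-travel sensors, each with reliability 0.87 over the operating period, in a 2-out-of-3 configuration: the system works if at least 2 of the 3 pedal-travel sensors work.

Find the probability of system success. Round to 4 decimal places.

R = Σ_{i=2}^{3} C(3,i) p^i (1−p)^{3−i} with p = 0.87
C(3,2)·0.87^2·0.13^1 = 0.295191
C(3,3)·0.87^3·0.13^0 = 0.658503
Sum = 0.9537

0.9537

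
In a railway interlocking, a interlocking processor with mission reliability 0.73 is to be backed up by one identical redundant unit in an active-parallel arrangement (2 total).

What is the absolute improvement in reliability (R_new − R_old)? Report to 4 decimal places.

R_before = 0.73
R_after = 1 − (1 − 0.73)^2 = 0.9271
ΔR = 0.9271 − 0.73 = 0.1971

0.1971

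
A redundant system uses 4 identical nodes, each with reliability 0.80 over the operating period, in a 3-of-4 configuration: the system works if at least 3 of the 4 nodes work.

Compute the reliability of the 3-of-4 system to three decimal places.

0.819

R = Σ_{i=3}^{4} C(4,i) p^i (1−p)^{4−i} with p = 0.80
C(4,3)·0.80^3·0.20^1 = 0.40960
C(4,4)·0.80^4·0.20^0 = 0.40960
Sum = 0.819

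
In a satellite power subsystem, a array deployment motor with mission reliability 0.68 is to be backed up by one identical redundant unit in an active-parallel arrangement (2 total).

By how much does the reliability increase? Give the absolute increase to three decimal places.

0.218

R_before = 0.68
R_after = 1 − (1 − 0.68)^2 = 0.898
ΔR = 0.898 − 0.68 = 0.218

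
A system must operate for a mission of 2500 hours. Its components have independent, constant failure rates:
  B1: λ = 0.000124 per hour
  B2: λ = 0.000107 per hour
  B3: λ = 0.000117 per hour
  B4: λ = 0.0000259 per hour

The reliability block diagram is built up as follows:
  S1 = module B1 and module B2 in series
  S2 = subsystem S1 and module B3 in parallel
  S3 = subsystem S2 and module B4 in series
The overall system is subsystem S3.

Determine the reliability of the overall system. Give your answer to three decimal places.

0.833

R(B1) = exp(−0.000124 × 2500) = 0.73345
R(B2) = exp(−0.000107 × 2500) = 0.76529
R(B3) = exp(−0.000117 × 2500) = 0.74640
R(B4) = exp(−0.0000259 × 2500) = 0.93730
Series (B1 and B2): 0.73345 × 0.76529 = 0.56130
Parallel ([0.56130] and B3): 1 − (1 − 0.56130)(1 − 0.74640) = 0.88875
Series ([0.88875] and B4): 0.88875 × 0.93730 = 0.833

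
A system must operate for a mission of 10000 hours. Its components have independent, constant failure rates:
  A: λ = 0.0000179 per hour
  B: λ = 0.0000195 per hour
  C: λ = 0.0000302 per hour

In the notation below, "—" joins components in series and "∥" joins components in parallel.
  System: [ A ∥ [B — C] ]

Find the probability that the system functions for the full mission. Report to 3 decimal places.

0.936

R(A) = exp(−0.0000179 × 10000) = 0.83611
R(B) = exp(−0.0000195 × 10000) = 0.82283
R(C) = exp(−0.0000302 × 10000) = 0.73934
Series (B and C): 0.82283 × 0.73934 = 0.60835
Parallel (A and [0.60835]): 1 − (1 − 0.83611)(1 − 0.60835) = 0.936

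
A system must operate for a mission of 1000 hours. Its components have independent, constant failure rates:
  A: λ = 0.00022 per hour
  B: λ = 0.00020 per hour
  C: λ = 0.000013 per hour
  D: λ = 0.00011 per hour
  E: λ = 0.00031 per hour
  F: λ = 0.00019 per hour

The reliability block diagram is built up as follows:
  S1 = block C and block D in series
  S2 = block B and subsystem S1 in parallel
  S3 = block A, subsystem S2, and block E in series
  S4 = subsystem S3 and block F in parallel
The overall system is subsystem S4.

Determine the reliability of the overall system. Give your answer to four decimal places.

0.9267

R(A) = exp(−0.00022 × 1000) = 0.802519
R(B) = exp(−0.00020 × 1000) = 0.818731
R(C) = exp(−0.000013 × 1000) = 0.987084
R(D) = exp(−0.00011 × 1000) = 0.895834
R(E) = exp(−0.00031 × 1000) = 0.733447
R(F) = exp(−0.00019 × 1000) = 0.826959
Series (C and D): 0.987084 × 0.895834 = 0.884263
Parallel (B and [0.884263]): 1 − (1 − 0.818731)(1 − 0.884263) = 0.979020
Series (A, [0.979020], and E): 0.802519 × 0.979020 × 0.733447 = 0.576256
Parallel ([0.576256] and F): 1 − (1 − 0.576256)(1 − 0.826959) = 0.9267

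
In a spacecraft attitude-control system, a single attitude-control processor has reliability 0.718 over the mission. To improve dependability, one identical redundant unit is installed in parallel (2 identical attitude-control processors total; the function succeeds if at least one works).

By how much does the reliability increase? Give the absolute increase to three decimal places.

0.202

R_before = 0.718
R_after = 1 − (1 − 0.718)^2 = 0.920
ΔR = 0.920 − 0.718 = 0.202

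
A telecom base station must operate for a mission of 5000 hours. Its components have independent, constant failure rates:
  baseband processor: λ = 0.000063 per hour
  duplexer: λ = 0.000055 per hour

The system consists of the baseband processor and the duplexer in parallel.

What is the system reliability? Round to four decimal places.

0.9350

R(baseband processor) = exp(−0.000063 × 5000) = 0.729789
R(duplexer) = exp(−0.000055 × 5000) = 0.759572
Parallel (baseband processor and duplexer): 1 − (1 − 0.729789)(1 − 0.759572) = 0.9350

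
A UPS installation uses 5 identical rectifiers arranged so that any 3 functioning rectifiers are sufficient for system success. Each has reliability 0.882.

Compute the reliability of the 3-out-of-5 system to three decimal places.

R = Σ_{i=3}^{5} C(5,i) p^i (1−p)^{5−i} with p = 0.882
C(5,3)·0.882^3·0.118^2 = 0.09554
C(5,4)·0.882^4·0.118^1 = 0.35705
C(5,5)·0.882^5·0.118^0 = 0.53376
Sum = 0.986

0.986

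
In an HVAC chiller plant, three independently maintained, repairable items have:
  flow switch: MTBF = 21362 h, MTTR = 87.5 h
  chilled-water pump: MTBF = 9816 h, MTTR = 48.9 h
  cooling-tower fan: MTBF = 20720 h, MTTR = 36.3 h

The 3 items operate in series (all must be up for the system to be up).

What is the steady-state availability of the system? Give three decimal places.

A(flow switch) = MTBF/(MTBF+MTTR) = 21362/(21362+87.5) = 0.995921
A(chilled-water pump) = MTBF/(MTBF+MTTR) = 9816/(9816+48.9) = 0.995043
A(cooling-tower fan) = MTBF/(MTBF+MTTR) = 20720/(20720+36.3) = 0.998251
Series availability: 0.995921 × 0.995043 × 0.998251 = 0.989

0.989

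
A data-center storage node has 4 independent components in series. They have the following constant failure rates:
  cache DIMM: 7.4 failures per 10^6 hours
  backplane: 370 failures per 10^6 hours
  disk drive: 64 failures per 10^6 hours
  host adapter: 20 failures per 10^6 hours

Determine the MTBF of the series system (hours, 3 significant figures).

2170

Series of exponential components: λ_sys = Σ λ_i
λ_sys = 0.0000074 + 0.00037 + 0.000064 + 0.000020 = 4.6140e-04 /h
MTBF = 1 / λ_sys = 2170 h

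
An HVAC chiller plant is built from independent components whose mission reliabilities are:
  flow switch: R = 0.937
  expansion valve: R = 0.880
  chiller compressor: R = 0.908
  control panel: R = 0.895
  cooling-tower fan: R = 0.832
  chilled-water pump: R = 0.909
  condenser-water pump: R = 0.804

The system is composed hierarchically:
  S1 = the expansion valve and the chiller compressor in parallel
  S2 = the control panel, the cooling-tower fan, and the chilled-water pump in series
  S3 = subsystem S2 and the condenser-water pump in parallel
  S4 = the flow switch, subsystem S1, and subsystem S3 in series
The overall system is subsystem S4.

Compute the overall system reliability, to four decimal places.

Parallel (expansion valve and chiller compressor): 1 − (1 − 0.880000)(1 − 0.908000) = 0.988960
Series (control panel, cooling-tower fan, and chilled-water pump): 0.895000 × 0.832000 × 0.909000 = 0.676878
Parallel ([0.676878] and condenser-water pump): 1 − (1 − 0.676878)(1 − 0.804000) = 0.936668
Series (flow switch, [0.988960], and [0.936668]): 0.937000 × 0.988960 × 0.936668 = 0.8680

0.8680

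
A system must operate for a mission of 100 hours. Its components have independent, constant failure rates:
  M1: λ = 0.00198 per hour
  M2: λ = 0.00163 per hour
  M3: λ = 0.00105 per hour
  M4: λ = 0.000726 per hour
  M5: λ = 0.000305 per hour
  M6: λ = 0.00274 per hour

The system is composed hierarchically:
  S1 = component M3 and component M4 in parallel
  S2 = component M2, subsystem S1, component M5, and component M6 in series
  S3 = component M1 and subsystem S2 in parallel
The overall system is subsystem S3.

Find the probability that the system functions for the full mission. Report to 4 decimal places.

R(M1) = exp(−0.00198 × 100) = 0.820370
R(M2) = exp(−0.00163 × 100) = 0.849591
R(M3) = exp(−0.00105 × 100) = 0.900325
R(M4) = exp(−0.000726 × 100) = 0.929973
R(M5) = exp(−0.000305 × 100) = 0.969960
R(M6) = exp(−0.00274 × 100) = 0.760332
Parallel (M3 and M4): 1 − (1 − 0.900325)(1 − 0.929973) = 0.993020
Series (M2, [0.993020], M5, and M6): 0.849591 × 0.993020 × 0.969960 × 0.760332 = 0.622193
Parallel (M1 and [0.622193]): 1 − (1 − 0.820370)(1 − 0.622193) = 0.9321

0.9321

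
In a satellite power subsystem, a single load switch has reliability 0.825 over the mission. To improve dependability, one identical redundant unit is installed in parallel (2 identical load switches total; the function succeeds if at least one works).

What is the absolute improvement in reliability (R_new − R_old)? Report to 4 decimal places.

0.1444

R_before = 0.825
R_after = 1 − (1 − 0.825)^2 = 0.9694
ΔR = 0.9694 − 0.825 = 0.1444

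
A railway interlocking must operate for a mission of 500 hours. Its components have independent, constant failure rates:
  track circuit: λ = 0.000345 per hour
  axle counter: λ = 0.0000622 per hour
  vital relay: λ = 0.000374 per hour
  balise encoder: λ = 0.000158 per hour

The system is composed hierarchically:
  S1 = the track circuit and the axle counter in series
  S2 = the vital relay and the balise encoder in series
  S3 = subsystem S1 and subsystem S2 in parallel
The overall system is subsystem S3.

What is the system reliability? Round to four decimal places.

R(track circuit) = exp(−0.000345 × 500) = 0.841558
R(axle counter) = exp(−0.0000622 × 500) = 0.969379
R(vital relay) = exp(−0.000374 × 500) = 0.829444
R(balise encoder) = exp(−0.000158 × 500) = 0.924040
Series (track circuit and axle counter): 0.841558 × 0.969379 = 0.815789
Series (vital relay and balise encoder): 0.829444 × 0.924040 = 0.766439
Parallel ([0.815789] and [0.766439]): 1 − (1 − 0.815789)(1 − 0.766439) = 0.9570

0.9570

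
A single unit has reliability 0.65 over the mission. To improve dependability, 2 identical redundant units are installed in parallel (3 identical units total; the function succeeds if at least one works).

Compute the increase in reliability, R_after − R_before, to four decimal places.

R_before = 0.65
R_after = 1 − (1 − 0.65)^3 = 0.9571
ΔR = 0.9571 − 0.65 = 0.3071

0.3071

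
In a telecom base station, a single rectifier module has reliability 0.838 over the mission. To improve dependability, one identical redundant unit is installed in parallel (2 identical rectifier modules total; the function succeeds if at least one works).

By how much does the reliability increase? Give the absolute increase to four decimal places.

R_before = 0.838
R_after = 1 − (1 − 0.838)^2 = 0.9738
ΔR = 0.9738 − 0.838 = 0.1358

0.1358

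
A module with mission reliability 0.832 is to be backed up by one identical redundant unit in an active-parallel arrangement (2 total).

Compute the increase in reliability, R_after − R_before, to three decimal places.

0.140

R_before = 0.832
R_after = 1 − (1 − 0.832)^2 = 0.972
ΔR = 0.972 − 0.832 = 0.140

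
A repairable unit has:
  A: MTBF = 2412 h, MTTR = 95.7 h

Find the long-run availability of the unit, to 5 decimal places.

0.96184

A(A) = MTBF/(MTBF+MTTR) = 2412/(2412+95.7) = 0.96184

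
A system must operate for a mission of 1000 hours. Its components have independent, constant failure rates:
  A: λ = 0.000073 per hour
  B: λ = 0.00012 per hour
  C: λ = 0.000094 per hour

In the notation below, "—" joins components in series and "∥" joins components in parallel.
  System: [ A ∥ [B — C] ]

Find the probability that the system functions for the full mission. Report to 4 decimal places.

0.9864

R(A) = exp(−0.000073 × 1000) = 0.929601
R(B) = exp(−0.00012 × 1000) = 0.886920
R(C) = exp(−0.000094 × 1000) = 0.910283
Series (B and C): 0.886920 × 0.910283 = 0.807348
Parallel (A and [0.807348]): 1 − (1 − 0.929601)(1 − 0.807348) = 0.9864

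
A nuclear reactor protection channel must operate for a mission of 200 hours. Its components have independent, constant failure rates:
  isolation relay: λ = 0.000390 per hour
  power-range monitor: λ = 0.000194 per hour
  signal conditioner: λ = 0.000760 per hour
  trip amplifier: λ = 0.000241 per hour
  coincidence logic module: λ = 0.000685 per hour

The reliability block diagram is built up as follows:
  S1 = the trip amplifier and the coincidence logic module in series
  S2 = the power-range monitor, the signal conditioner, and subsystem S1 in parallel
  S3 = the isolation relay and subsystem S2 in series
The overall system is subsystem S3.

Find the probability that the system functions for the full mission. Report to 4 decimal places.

0.9241

R(isolation relay) = exp(−0.000390 × 200) = 0.924964
R(power-range monitor) = exp(−0.000194 × 200) = 0.961943
R(signal conditioner) = exp(−0.000760 × 200) = 0.858988
R(trip amplifier) = exp(−0.000241 × 200) = 0.952943
R(coincidence logic module) = exp(−0.000685 × 200) = 0.871970
Series (trip amplifier and coincidence logic module): 0.952943 × 0.871970 = 0.830938
Parallel (power-range monitor, signal conditioner, and [0.830938]): 1 − (1 − 0.961943)(1 − 0.858988)(1 − 0.830938) = 0.999093
Series (isolation relay and [0.999093]): 0.924964 × 0.999093 = 0.9241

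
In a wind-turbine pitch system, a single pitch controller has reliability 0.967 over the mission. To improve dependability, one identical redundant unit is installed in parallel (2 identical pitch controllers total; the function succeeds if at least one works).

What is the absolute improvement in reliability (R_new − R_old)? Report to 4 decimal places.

R_before = 0.967
R_after = 1 − (1 − 0.967)^2 = 0.9989
ΔR = 0.9989 − 0.967 = 0.0319

0.0319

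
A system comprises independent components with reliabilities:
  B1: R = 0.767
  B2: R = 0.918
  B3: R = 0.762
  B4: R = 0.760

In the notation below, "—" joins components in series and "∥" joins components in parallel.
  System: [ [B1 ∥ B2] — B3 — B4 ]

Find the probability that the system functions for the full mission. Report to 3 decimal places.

0.568

Parallel (B1 and B2): 1 − (1 − 0.76700)(1 − 0.91800) = 0.98089
Series ([0.98089], B3, and B4): 0.98089 × 0.76200 × 0.76000 = 0.568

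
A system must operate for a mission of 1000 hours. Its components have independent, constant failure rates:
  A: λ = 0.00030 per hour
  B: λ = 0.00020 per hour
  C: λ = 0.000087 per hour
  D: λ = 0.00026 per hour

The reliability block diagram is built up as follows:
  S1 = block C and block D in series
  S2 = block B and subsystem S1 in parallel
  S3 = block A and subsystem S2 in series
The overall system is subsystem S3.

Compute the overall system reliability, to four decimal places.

R(A) = exp(−0.00030 × 1000) = 0.740818
R(B) = exp(−0.00020 × 1000) = 0.818731
R(C) = exp(−0.000087 × 1000) = 0.916677
R(D) = exp(−0.00026 × 1000) = 0.771052
Series (C and D): 0.916677 × 0.771052 = 0.706806
Parallel (B and [0.706806]): 1 − (1 − 0.818731)(1 − 0.706806) = 0.946853
Series (A and [0.946853]): 0.740818 × 0.946853 = 0.7014

0.7014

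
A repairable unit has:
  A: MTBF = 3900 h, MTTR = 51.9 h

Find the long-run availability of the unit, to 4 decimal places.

0.9869

A(A) = MTBF/(MTBF+MTTR) = 3900/(3900+51.9) = 0.9869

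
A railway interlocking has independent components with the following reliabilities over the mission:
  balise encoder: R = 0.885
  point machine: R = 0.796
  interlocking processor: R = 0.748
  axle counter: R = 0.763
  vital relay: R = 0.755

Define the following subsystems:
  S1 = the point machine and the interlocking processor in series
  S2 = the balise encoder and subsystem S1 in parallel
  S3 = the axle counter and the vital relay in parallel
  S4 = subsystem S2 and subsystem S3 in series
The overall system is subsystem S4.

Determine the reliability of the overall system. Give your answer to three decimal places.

0.898

Series (point machine and interlocking processor): 0.79600 × 0.74800 = 0.59541
Parallel (balise encoder and [0.59541]): 1 − (1 − 0.88500)(1 − 0.59541) = 0.95347
Parallel (axle counter and vital relay): 1 − (1 − 0.76300)(1 − 0.75500) = 0.94194
Series ([0.95347] and [0.94194]): 0.95347 × 0.94194 = 0.898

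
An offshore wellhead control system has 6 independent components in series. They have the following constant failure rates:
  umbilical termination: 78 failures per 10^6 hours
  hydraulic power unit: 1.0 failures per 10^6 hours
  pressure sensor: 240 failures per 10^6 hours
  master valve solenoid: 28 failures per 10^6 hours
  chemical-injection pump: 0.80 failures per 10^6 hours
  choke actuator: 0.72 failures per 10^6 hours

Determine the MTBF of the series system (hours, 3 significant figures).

Series of exponential components: λ_sys = Σ λ_i
λ_sys = 0.000078 + 0.0000010 + 0.00024 + 0.000028 + 0.00000080 + 0.00000072 = 3.4852e-04 /h
MTBF = 1 / λ_sys = 2870 h

2870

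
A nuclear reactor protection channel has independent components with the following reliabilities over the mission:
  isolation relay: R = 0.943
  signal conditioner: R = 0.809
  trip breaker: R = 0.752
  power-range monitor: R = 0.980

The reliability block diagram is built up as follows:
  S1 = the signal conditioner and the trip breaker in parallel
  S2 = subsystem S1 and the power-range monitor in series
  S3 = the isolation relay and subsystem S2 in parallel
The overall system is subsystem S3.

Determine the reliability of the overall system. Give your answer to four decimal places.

0.9962

Parallel (signal conditioner and trip breaker): 1 − (1 − 0.809000)(1 − 0.752000) = 0.952632
Series ([0.952632] and power-range monitor): 0.952632 × 0.980000 = 0.933579
Parallel (isolation relay and [0.933579]): 1 − (1 − 0.943000)(1 − 0.933579) = 0.9962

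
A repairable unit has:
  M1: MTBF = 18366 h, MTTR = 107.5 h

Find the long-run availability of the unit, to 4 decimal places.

A(M1) = MTBF/(MTBF+MTTR) = 18366/(18366+107.5) = 0.9942

0.9942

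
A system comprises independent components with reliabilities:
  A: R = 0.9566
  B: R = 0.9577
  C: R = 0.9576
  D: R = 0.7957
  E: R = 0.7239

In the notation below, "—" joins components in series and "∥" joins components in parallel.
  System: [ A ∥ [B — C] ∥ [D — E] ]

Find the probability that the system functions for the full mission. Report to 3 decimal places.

0.998

Series (B and C): 0.95770 × 0.95760 = 0.91709
Series (D and E): 0.79570 × 0.72390 = 0.57601
Parallel (A, [0.91709], and [0.57601]): 1 − (1 − 0.95660)(1 − 0.91709)(1 − 0.57601) = 0.998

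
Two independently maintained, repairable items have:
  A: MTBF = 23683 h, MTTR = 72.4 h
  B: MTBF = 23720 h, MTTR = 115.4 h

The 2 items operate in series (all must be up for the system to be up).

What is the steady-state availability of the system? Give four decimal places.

0.9921

A(A) = MTBF/(MTBF+MTTR) = 23683/(23683+72.4) = 0.996952
A(B) = MTBF/(MTBF+MTTR) = 23720/(23720+115.4) = 0.995158
Series availability: 0.996952 × 0.995158 = 0.9921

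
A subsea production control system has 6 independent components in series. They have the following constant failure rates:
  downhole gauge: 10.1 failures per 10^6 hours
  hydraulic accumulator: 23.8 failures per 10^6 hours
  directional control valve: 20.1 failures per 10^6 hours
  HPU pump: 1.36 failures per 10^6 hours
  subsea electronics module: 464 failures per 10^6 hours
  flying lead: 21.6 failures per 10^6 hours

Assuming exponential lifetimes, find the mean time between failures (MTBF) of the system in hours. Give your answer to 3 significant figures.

1850

Series of exponential components: λ_sys = Σ λ_i
λ_sys = 0.0000101 + 0.0000238 + 0.0000201 + 0.00000136 + 0.000464 + 0.0000216 = 5.4096e-04 /h
MTBF = 1 / λ_sys = 1850 h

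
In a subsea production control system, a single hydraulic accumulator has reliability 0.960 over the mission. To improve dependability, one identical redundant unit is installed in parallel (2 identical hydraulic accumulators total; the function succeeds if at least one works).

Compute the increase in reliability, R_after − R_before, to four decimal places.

R_before = 0.960
R_after = 1 − (1 − 0.960)^2 = 0.9984
ΔR = 0.9984 − 0.960 = 0.0384

0.0384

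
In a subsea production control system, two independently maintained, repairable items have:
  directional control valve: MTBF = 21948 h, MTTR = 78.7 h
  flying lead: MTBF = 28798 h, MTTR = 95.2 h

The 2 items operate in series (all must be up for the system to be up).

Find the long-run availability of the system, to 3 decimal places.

A(directional control valve) = MTBF/(MTBF+MTTR) = 21948/(21948+78.7) = 0.996427
A(flying lead) = MTBF/(MTBF+MTTR) = 28798/(28798+95.2) = 0.996705
Series availability: 0.996427 × 0.996705 = 0.993

0.993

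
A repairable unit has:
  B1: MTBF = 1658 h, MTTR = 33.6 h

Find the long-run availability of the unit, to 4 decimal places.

0.9801

A(B1) = MTBF/(MTBF+MTTR) = 1658/(1658+33.6) = 0.9801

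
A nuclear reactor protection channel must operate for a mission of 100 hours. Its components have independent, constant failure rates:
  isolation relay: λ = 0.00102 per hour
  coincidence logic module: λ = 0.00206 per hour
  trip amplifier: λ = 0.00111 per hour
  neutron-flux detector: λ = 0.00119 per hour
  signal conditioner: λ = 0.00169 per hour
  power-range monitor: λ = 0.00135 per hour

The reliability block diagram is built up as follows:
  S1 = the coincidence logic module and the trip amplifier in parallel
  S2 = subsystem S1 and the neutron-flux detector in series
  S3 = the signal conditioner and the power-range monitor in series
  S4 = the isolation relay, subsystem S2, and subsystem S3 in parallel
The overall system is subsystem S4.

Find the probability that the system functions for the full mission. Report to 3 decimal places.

0.997

R(isolation relay) = exp(−0.00102 × 100) = 0.90303
R(coincidence logic module) = exp(−0.00206 × 100) = 0.81383
R(trip amplifier) = exp(−0.00111 × 100) = 0.89494
R(neutron-flux detector) = exp(−0.00119 × 100) = 0.88781
R(signal conditioner) = exp(−0.00169 × 100) = 0.84451
R(power-range monitor) = exp(−0.00135 × 100) = 0.87372
Parallel (coincidence logic module and trip amplifier): 1 − (1 − 0.81383)(1 − 0.89494) = 0.98044
Series ([0.98044] and neutron-flux detector): 0.98044 × 0.88781 = 0.87044
Series (signal conditioner and power-range monitor): 0.84451 × 0.87372 = 0.73787
Parallel (isolation relay, [0.87044], and [0.73787]): 1 − (1 − 0.90303)(1 − 0.87044)(1 − 0.73787) = 0.997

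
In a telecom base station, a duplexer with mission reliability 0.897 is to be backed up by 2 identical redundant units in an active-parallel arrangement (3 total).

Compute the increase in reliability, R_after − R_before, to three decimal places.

0.102

R_before = 0.897
R_after = 1 − (1 − 0.897)^3 = 0.999
ΔR = 0.999 − 0.897 = 0.102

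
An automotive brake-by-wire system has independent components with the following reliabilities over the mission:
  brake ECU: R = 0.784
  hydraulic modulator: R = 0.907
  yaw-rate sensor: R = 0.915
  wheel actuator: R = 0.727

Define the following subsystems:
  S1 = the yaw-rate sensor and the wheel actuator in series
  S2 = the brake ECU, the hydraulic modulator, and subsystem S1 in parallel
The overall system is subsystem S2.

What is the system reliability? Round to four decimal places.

Series (yaw-rate sensor and wheel actuator): 0.915000 × 0.727000 = 0.665205
Parallel (brake ECU, hydraulic modulator, and [0.665205]): 1 − (1 − 0.784000)(1 − 0.907000)(1 − 0.665205) = 0.9933

0.9933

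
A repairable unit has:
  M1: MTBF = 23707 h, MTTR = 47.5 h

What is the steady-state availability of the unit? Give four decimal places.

A(M1) = MTBF/(MTBF+MTTR) = 23707/(23707+47.5) = 0.9980

0.9980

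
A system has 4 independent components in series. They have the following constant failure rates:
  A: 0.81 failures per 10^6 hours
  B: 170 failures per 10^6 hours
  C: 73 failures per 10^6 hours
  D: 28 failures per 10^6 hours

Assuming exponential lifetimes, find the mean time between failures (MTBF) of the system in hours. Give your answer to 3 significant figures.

3680

Series of exponential components: λ_sys = Σ λ_i
λ_sys = 0.00000081 + 0.00017 + 0.000073 + 0.000028 = 2.7181e-04 /h
MTBF = 1 / λ_sys = 3680 h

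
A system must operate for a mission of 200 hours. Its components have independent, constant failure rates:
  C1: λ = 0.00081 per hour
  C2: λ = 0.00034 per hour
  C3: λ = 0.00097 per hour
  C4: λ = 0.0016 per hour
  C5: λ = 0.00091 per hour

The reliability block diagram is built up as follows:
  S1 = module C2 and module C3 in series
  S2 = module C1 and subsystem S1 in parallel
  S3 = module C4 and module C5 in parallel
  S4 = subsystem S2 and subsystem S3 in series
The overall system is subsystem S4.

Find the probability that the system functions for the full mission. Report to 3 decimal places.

0.922

R(C1) = exp(−0.00081 × 200) = 0.85044
R(C2) = exp(−0.00034 × 200) = 0.93426
R(C3) = exp(−0.00097 × 200) = 0.82366
R(C4) = exp(−0.0016 × 200) = 0.72615
R(C5) = exp(−0.00091 × 200) = 0.83360
Series (C2 and C3): 0.93426 × 0.82366 = 0.76951
Parallel (C1 and [0.76951]): 1 − (1 − 0.85044)(1 − 0.76951) = 0.96553
Parallel (C4 and C5): 1 − (1 − 0.72615)(1 − 0.83360) = 0.95443
Series ([0.96553] and [0.95443]): 0.96553 × 0.95443 = 0.922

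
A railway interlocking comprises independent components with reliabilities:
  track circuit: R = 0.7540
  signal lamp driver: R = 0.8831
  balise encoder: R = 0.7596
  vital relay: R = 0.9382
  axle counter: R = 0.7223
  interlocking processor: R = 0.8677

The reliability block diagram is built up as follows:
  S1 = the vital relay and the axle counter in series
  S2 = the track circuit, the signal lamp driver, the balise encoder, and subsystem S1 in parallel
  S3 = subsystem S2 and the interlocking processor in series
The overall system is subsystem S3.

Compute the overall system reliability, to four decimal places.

Series (vital relay and axle counter): 0.938200 × 0.722300 = 0.677662
Parallel (track circuit, signal lamp driver, balise encoder, and [0.677662]): 1 − (1 − 0.754000)(1 − 0.883100)(1 − 0.759600)(1 − 0.677662) = 0.997772
Series ([0.997772] and interlocking processor): 0.997772 × 0.867700 = 0.8658

0.8658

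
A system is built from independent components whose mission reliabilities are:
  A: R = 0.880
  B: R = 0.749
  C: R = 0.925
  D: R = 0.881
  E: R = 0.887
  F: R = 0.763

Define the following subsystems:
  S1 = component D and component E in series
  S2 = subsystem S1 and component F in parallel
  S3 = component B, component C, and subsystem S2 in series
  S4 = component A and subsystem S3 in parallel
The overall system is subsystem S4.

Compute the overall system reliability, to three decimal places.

Series (D and E): 0.88100 × 0.88700 = 0.78145
Parallel ([0.78145] and F): 1 − (1 − 0.78145)(1 − 0.76300) = 0.94820
Series (B, C, and [0.94820]): 0.74900 × 0.92500 × 0.94820 = 0.65694
Parallel (A and [0.65694]): 1 − (1 − 0.88000)(1 − 0.65694) = 0.959

0.959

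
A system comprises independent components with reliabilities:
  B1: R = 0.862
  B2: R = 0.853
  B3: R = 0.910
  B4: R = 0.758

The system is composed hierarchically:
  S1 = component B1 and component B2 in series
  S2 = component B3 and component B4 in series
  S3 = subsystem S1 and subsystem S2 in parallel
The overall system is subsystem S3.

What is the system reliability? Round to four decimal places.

Series (B1 and B2): 0.862000 × 0.853000 = 0.735286
Series (B3 and B4): 0.910000 × 0.758000 = 0.689780
Parallel ([0.735286] and [0.689780]): 1 − (1 − 0.735286)(1 − 0.689780) = 0.9179

0.9179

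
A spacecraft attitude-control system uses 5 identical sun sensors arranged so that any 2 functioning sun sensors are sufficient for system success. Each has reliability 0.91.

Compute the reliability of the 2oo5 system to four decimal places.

0.9997

R = Σ_{i=2}^{5} C(5,i) p^i (1−p)^{5−i} with p = 0.91
C(5,2)·0.91^2·0.09^3 = 0.006037
C(5,3)·0.91^3·0.09^2 = 0.061039
C(5,4)·0.91^4·0.09^1 = 0.308587
C(5,5)·0.91^5·0.09^0 = 0.624032
Sum = 0.9997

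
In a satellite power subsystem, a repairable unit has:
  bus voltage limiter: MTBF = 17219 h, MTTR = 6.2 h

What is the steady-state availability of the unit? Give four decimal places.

0.9996

A(bus voltage limiter) = MTBF/(MTBF+MTTR) = 17219/(17219+6.2) = 0.9996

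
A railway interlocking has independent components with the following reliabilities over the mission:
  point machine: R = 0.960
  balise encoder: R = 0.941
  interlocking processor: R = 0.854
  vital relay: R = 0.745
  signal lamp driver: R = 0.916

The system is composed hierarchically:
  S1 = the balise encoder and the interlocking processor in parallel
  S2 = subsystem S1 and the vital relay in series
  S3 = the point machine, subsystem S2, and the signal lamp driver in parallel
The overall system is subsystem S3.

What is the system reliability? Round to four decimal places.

0.9991

Parallel (balise encoder and interlocking processor): 1 − (1 − 0.941000)(1 − 0.854000) = 0.991386
Series ([0.991386] and vital relay): 0.991386 × 0.745000 = 0.738583
Parallel (point machine, [0.738583], and signal lamp driver): 1 − (1 − 0.960000)(1 − 0.738583)(1 − 0.916000) = 0.9991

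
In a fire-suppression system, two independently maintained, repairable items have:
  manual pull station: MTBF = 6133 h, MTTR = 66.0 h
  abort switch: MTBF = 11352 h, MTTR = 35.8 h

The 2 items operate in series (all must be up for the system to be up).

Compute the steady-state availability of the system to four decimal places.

0.9862

A(manual pull station) = MTBF/(MTBF+MTTR) = 6133/(6133+66.0) = 0.989353
A(abort switch) = MTBF/(MTBF+MTTR) = 11352/(11352+35.8) = 0.996856
Series availability: 0.989353 × 0.996856 = 0.9862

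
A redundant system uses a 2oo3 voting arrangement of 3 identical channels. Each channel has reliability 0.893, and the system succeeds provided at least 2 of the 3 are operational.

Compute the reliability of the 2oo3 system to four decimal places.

R = Σ_{i=2}^{3} C(3,i) p^i (1−p)^{3−i} with p = 0.893
C(3,2)·0.893^2·0.107^1 = 0.255981
C(3,3)·0.893^3·0.107^0 = 0.712122
Sum = 0.9681

0.9681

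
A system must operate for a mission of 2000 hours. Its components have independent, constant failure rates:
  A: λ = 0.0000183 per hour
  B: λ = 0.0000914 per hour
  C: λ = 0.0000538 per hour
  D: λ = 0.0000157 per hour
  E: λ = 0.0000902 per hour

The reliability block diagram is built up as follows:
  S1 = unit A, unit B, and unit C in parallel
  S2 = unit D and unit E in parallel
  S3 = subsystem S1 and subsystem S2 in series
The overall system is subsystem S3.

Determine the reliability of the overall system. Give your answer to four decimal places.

R(A) = exp(−0.0000183 × 2000) = 0.964062
R(B) = exp(−0.0000914 × 2000) = 0.832935
R(C) = exp(−0.0000538 × 2000) = 0.897987
R(D) = exp(−0.0000157 × 2000) = 0.969088
R(E) = exp(−0.0000902 × 2000) = 0.834936
Parallel (A, B, and C): 1 − (1 − 0.964062)(1 − 0.832935)(1 − 0.897987) = 0.999388
Parallel (D and E): 1 − (1 − 0.969088)(1 − 0.834936) = 0.994898
Series ([0.999388] and [0.994898]): 0.999388 × 0.994898 = 0.9943

0.9943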